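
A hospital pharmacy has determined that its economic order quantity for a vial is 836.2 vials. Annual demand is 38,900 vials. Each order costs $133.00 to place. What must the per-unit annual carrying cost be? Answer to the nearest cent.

Invert the EOQ relation Q*² = 2DS/H.
From Q* = √(2DS/H): H = 2DS / Q*² = 2 × 38,900 × 133 / 836.2² = 14.7983.

H ≈ $14.80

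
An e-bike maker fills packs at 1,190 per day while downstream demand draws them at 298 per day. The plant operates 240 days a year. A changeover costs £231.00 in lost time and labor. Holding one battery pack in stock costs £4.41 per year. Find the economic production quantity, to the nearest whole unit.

Q* ≈ 3,162 packs

Annual demand D = 298 × 240 = 71,520.
Production build-up factor (1 − d/p) = 1 − 298/1,190 = 0.7496.
Q* = √(2DS / (H(1 − d/p))) = √(2 × 71,520 × 231 / (4.41 × 0.7496)).
= √(33,042,240 / 3.3056) ≈ 3161.597.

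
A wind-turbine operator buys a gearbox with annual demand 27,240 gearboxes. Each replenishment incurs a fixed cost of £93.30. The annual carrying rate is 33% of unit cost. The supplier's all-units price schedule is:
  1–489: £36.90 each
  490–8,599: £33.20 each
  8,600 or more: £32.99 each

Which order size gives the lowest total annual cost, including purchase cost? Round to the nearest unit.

Holding cost per unit per year at price C is H = 0.33·C.
For each price level, check whether its EOQ is feasible; otherwise the best quantity at that price is the breakpoint.
Tier 1 (£36.90): EOQ = 646.1 exceeds tier's upper bound 489, so this tier is dominated.
EOQ at £33.20 = 681.1 (feasible in tier 2): TC = 27,240×£33.20 + (27,240/681.1)×93.3 + (681.1/2)×0.33×£33.20 = £911,830.52.
EOQ at £32.99 = 683.3 < 8600, so use break Q=8600: TC = 27,240×£32.99 + (27,240/8600.0)×93.3 + (8600.0/2)×0.33×£32.99 = £945,755.93.
Lowest total cost is £911,830.52 at Q = 681.1.

Q* ≈ 681 gearboxes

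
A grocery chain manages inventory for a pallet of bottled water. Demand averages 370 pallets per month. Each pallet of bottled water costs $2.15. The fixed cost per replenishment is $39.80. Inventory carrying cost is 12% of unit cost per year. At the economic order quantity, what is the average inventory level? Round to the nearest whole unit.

Average inventory ≈ 585 pallets

Annual demand D = 370 × 12 = 4,440.
Holding cost H = 0.12 × $2.15 = $0.2580 per unit per year.
The optimal lot size = √(2DS/H) = √(2 × 4,440 × 39.8 / 0.258) ≈ 1170.41.
Average inventory = Q*/2 ≈ 1170.41 / 2 = 585.205.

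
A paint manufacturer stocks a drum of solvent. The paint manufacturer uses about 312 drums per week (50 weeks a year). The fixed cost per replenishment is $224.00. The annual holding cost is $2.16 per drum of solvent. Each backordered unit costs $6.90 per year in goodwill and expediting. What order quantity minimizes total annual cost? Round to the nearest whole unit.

Q* ≈ 2,061 drums

Annual demand D = 312 × 50 = 15,600.
With planned backorders, Q* = √(2DS/H) · √((H+B)/B).
√(2DS/H) = √(2 × 15,600 × 224 / 2.16) = 1798.765.
√((H+B)/B) = √((2.16+6.9)/6.9) = 1.1459.
Q* ≈ 2061.171.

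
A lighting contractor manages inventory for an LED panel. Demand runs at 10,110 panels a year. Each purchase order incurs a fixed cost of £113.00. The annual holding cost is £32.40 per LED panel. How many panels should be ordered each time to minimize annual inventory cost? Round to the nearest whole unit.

Q* ≈ 266 panels

EOQ = √(2DS / H) = √(2 × 10,110 × 113 / 32.4).
= √(2,284,860 / 32.4) = √70,520.3704 ≈ 265.557.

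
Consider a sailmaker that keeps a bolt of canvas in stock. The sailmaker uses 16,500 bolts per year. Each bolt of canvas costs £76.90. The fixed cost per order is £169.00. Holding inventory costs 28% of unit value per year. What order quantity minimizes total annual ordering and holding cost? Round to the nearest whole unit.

Q* ≈ 509 bolts

Holding cost H = 0.28 × £76.90 = £21.5320 per unit per year.
EOQ = √(2DS / H) = √(2 × 16,500 × 169 / 21.532).
= √(5,577,000 / 21.532) = √259,009.8458 ≈ 508.930.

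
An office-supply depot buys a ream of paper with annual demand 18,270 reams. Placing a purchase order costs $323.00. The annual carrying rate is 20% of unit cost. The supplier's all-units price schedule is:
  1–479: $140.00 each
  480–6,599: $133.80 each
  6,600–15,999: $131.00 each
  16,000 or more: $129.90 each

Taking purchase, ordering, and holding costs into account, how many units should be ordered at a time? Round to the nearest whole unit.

Q* ≈ 664 reams

Holding cost per unit per year at price C is H = 0.20·C.
Evaluate total cost at each tier's feasible EOQ or, if the EOQ is below the tier, at the tier's minimum quantity.
Tier 1 ($140.00): EOQ = 649.2 exceeds tier's upper bound 479, so this tier is dominated.
EOQ at $133.80 = 664.1 (feasible in tier 2): TC = 18,270×$133.80 + (18,270/664.1)×323 + (664.1/2)×0.20×$133.80 = $2,462,297.68.
EOQ at $131.00 = 671.2 < 6600, so use break Q=6600: TC = 18,270×$131.00 + (18,270/6600.0)×323 + (6600.0/2)×0.20×$131.00 = $2,480,724.12.
EOQ at $129.90 = 674.0 < 16000, so use break Q=16000: TC = 18,270×$129.90 + (18,270/16000.0)×323 + (16000.0/2)×0.20×$129.90 = $2,581,481.83.
Lowest total cost is $2,462,297.68 at Q = 664.1.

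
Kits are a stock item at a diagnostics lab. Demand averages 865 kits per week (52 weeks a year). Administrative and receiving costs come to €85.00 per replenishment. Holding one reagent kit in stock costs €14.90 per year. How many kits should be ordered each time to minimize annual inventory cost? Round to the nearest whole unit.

Q* ≈ 716 kits

Annual demand D = 865 × 52 = 44,980.
EOQ = √(2DS / H) = √(2 × 44,980 × 85 / 14.9).
= √(7,646,600 / 14.9) = √513,194.6309 ≈ 716.376.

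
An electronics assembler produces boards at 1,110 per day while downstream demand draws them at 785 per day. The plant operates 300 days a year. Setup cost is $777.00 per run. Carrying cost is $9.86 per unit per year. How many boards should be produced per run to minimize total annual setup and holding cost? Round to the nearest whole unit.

Annual demand D = 785 × 300 = 235,500.
Production build-up factor (1 − d/p) = 1 − 785/1,110 = 0.2928.
Q* = √(2DS / (H(1 − d/p))) = √(2 × 235,500 × 777 / (9.86 × 0.2928)).
= √(365,967,000 / 2.8869) ≈ 11259.065.

Q* ≈ 11,259 boards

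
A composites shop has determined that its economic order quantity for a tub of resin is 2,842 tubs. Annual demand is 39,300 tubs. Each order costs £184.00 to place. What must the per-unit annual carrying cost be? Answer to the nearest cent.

Invert the EOQ relation Q*² = 2DS/H.
From Q* = √(2DS/H): H = 2DS / Q*² = 2 × 39,300 × 184 / 2,842² = 1.7906.

H ≈ £1.79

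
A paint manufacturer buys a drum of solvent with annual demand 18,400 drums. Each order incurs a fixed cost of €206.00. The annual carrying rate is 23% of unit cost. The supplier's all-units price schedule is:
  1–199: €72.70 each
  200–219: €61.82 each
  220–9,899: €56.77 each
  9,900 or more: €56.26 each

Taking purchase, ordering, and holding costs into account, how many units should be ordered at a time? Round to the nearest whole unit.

Holding cost per unit per year at price C is H = 0.23·C.
Evaluate total cost at each tier's feasible EOQ or, if the EOQ is below the tier, at the tier's minimum quantity.
Tier 1 (€72.70): EOQ = 673.3 exceeds tier's upper bound 199, so this tier is dominated.
Tier 2 (€61.82): EOQ = 730.2 exceeds tier's upper bound 219, so this tier is dominated.
EOQ at €56.77 = 762.0 (feasible in tier 3): TC = 18,400×€56.77 + (18,400/762.0)×206 + (762.0/2)×0.23×€56.77 = €1,054,517.03.
EOQ at €56.26 = 765.4 < 9900, so use break Q=9900: TC = 18,400×€56.26 + (18,400/9900.0)×206 + (9900.0/2)×0.23×€56.26 = €1,099,618.88.
Lowest total cost is €1,054,517.03 at Q = 762.0.

Q* ≈ 762 drums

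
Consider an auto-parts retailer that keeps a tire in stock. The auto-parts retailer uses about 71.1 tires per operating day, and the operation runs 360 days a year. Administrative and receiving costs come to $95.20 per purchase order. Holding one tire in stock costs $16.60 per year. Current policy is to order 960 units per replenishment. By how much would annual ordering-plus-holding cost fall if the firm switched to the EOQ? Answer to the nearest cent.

Annual demand D = 71.1 × 360 = 25,596.
EOQ = √(2DS/H) = √(2 × 25,596 × 95.2 / 16.6) ≈ 541.83.
Cost at Q* = (D/Q*)S + (Q*/2)H = √(2DSH) ≈ $8,994.43.
Cost at Q = 960: (25,596/960)×95.2 + (960/2)×16.6 = $2,538.27 + $7,968.00 = $10,506.27.
Excess = $10,506.27 − $8,994.43 = $1,511.84.

Extra cost ≈ $1,511.84 per year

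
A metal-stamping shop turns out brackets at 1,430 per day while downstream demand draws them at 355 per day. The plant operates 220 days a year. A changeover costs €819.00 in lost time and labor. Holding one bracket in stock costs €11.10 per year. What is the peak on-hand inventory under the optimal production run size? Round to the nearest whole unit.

I_max ≈ 2,943 brackets

Annual demand D = 355 × 220 = 78,100.
Production build-up factor (1 − d/p) = 1 − 355/1,430 = 0.7517.
Q* = √(2DS / (H(1 − d/p))) = √(2 × 78,100 × 819 / (11.1 × 0.7517)).
= √(127,927,800 / 8.3444) ≈ 3915.478.
Maximum inventory = Q*(1 − d/p) = 3915.478 × 0.7517 ≈ 2943.454.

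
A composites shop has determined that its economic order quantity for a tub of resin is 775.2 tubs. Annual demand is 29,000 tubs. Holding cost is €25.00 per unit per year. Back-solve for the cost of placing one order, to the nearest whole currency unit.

Squaring Q* = √(2DS/H) gives Q*² = 2DS/H.
From Q* = √(2DS/H): S = Q*²H / (2D) = 775.2² × 25 / (2 × 29,000) = 259.0237.

S ≈ €259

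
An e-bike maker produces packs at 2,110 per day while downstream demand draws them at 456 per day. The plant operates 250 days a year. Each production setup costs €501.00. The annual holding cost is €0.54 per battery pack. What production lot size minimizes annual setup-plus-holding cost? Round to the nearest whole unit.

Q* ≈ 16,427 packs

Annual demand D = 456 × 250 = 114,000.
Production build-up factor (1 − d/p) = 1 − 456/2,110 = 0.7839.
Q* = √(2DS / (H(1 − d/p))) = √(2 × 114,000 × 501 / (0.54 × 0.7839)).
= √(114,228,000 / 0.4233) ≈ 16427.175.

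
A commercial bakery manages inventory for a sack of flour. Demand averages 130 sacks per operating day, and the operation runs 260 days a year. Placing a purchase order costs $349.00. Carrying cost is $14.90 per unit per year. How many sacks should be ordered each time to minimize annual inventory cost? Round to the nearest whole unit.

Annual demand D = 130 × 260 = 33,800.
EOQ = √(2DS / H) = √(2 × 33,800 × 349 / 14.9).
= √(23,592,400 / 14.9) = √1,583,382.5503 ≈ 1258.325.

Q* ≈ 1,258 sacks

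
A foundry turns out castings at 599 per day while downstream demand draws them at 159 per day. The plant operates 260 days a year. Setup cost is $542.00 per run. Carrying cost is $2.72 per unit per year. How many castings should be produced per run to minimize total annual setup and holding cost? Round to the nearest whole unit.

Annual demand D = 159 × 260 = 41,340.
Production build-up factor (1 − d/p) = 1 − 159/599 = 0.7346.
Q* = √(2DS / (H(1 − d/p))) = √(2 × 41,340 × 542 / (2.72 × 0.7346)).
= √(44,812,560 / 1.998) ≈ 4735.900.

Q* ≈ 4,736 castings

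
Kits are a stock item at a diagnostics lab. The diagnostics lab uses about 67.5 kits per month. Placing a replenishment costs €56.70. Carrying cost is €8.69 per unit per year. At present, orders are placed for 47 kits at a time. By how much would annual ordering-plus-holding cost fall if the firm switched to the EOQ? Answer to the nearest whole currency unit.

Extra cost ≈ €288 per year

Annual demand D = 67.5 × 12 = 810.
EOQ = √(2DS/H) = √(2 × 810 × 56.7 / 8.69) ≈ 102.81.
Cost at Q* = (D/Q*)S + (Q*/2)H = √(2DSH) ≈ €893.43.
Cost at Q = 47: (810/47)×56.7 + (47/2)×8.69 = €977.17 + €204.21 = €1,181.39.
Excess = €1,181.39 − €893.43 = €287.96.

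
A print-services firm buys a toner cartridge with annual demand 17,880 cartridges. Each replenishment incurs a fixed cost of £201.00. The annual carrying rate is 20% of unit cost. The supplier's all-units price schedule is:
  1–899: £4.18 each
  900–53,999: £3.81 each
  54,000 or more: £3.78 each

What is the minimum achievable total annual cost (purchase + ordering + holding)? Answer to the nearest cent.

TC* ≈ £70,463.11

Holding cost per unit per year at price C is H = 0.20·C.
Evaluate total cost at each tier's feasible EOQ or, if the EOQ is below the tier, at the tier's minimum quantity.
Tier 1 (£4.18): EOQ = 2932.2 exceeds tier's upper bound 899, so this tier is dominated.
EOQ at £3.81 = 3071.3 (feasible in tier 2): TC = 17,880×£3.81 + (17,880/3071.3)×201 + (3071.3/2)×0.20×£3.81 = £70,463.11.
EOQ at £3.78 = 3083.4 < 54000, so use break Q=54000: TC = 17,880×£3.78 + (17,880/54000.0)×201 + (54000.0/2)×0.20×£3.78 = £88,064.95.
Lowest total cost among the candidates is at Q = 3071.3.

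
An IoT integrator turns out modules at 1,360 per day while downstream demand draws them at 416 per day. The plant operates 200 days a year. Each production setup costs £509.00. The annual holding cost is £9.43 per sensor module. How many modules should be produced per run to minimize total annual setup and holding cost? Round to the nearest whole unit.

Annual demand D = 416 × 200 = 83,200.
Production build-up factor (1 − d/p) = 1 − 416/1,360 = 0.6941.
Q* = √(2DS / (H(1 − d/p))) = √(2 × 83,200 × 509 / (9.43 × 0.6941)).
= √(84,697,600 / 6.5455) ≈ 3597.188.

Q* ≈ 3,597 modules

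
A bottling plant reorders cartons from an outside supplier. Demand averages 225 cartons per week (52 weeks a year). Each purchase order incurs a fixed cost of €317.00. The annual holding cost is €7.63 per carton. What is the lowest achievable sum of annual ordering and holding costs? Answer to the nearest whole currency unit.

TC* ≈ €7,523

Annual demand D = 225 × 52 = 11,700.
The optimal lot size = √(2DS/H) = √(2 × 11,700 × 317 / 7.63) ≈ 986.00.
At the optimum the two cost components are equal, so total cost = 2·(Q*/2)H = Q*·H.
Minimum total = √(2DSH) = √(2 × 11,700 × 317 × 7.63) ≈ 7523.152.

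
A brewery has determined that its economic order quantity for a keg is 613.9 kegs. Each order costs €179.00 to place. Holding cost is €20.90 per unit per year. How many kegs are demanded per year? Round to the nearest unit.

D ≈ 22,002 kegs per year

Invert the EOQ relation Q*² = 2DS/H.
From Q* = √(2DS/H): D = Q*²H / (2S) = 613.9² × 20.9 / (2 × 179) = 22001.816.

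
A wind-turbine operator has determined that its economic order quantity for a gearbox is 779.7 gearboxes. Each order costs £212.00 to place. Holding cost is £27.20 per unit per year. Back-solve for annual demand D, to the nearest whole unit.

The basic EOQ model gives Q* = √(2DS/H); rearrange for the unknown.
From Q* = √(2DS/H): D = Q*²H / (2S) = 779.7² × 27.2 / (2 × 212) = 38999.417.

D ≈ 38,999 gearboxes per year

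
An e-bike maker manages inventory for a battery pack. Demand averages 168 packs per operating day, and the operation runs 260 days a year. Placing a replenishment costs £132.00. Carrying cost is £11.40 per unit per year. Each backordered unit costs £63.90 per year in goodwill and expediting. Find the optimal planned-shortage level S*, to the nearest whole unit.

S* ≈ 165 packs

Annual demand D = 168 × 260 = 43,680.
With planned backorders, Q* = √(2DS/H) · √((H+B)/B).
√(2DS/H) = √(2 × 43,680 × 132 / 11.4) = 1005.752.
√((H+B)/B) = √((11.4+63.9)/63.9) = 1.0855.
Q* ≈ 1091.787.
S* = Q* · H/(H+B) = 1091.787 × 11.4/75.3 ≈ 165.290.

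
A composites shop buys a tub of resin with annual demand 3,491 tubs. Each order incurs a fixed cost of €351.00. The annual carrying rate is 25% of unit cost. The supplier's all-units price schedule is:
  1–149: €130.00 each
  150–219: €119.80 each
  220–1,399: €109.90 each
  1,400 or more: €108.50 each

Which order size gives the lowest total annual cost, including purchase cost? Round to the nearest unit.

Holding cost per unit per year at price C is H = 0.25·C.
Evaluate total cost at each tier's feasible EOQ or, if the EOQ is below the tier, at the tier's minimum quantity.
Tier 1 (€130.00): EOQ = 274.6 exceeds tier's upper bound 149, so this tier is dominated.
Tier 2 (€119.80): EOQ = 286.1 exceeds tier's upper bound 219, so this tier is dominated.
EOQ at €109.90 = 298.7 (feasible in tier 3): TC = 3,491×€109.90 + (3,491/298.7)×351 + (298.7/2)×0.25×€109.90 = €391,866.54.
EOQ at €108.50 = 300.6 < 1400, so use break Q=1400: TC = 3,491×€108.50 + (3,491/1400.0)×351 + (1400.0/2)×0.25×€108.50 = €398,636.24.
Lowest total cost is €391,866.54 at Q = 298.7.

Q* ≈ 299 tubs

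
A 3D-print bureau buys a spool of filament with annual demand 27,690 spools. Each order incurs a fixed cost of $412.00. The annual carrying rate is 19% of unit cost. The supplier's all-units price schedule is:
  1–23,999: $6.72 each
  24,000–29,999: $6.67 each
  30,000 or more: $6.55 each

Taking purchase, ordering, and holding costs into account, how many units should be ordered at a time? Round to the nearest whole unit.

Q* ≈ 4,227 spools

Holding cost per unit per year at price C is H = 0.19·C.
Evaluate total cost at each tier's feasible EOQ or, if the EOQ is below the tier, at the tier's minimum quantity.
EOQ at $6.72 = 4227.3 (feasible in tier 1): TC = 27,690×$6.72 + (27,690/4227.3)×412 + (4227.3/2)×0.19×$6.72 = $191,474.22.
EOQ at $6.67 = 4243.1 < 24000, so use break Q=24000: TC = 27,690×$6.67 + (27,690/24000.0)×412 + (24000.0/2)×0.19×$6.67 = $200,375.24.
EOQ at $6.55 = 4281.8 < 30000, so use break Q=30000: TC = 27,690×$6.55 + (27,690/30000.0)×412 + (30000.0/2)×0.19×$6.55 = $200,417.28.
Lowest total cost is $191,474.22 at Q = 4227.3.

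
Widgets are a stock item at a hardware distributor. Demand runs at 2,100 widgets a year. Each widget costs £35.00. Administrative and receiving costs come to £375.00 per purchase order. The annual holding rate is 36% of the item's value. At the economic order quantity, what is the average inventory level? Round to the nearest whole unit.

Holding cost H = 0.36 × £35.00 = £12.6000 per unit per year.
The optimal lot size = √(2DS/H) = √(2 × 2,100 × 375 / 12.6) ≈ 353.55.
Average inventory = Q*/2 ≈ 353.55 / 2 = 176.777.

Average inventory ≈ 177 widgets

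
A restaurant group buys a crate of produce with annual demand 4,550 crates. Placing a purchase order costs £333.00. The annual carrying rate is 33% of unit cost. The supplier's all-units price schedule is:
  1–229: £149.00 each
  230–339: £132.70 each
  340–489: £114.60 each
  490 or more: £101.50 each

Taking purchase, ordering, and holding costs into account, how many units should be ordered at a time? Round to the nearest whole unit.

Q* ≈ 490 crates

Holding cost per unit per year at price C is H = 0.33·C.
Evaluate total cost at each tier's feasible EOQ or, if the EOQ is below the tier, at the tier's minimum quantity.
Tier 1 (£149.00): EOQ = 248.3 exceeds tier's upper bound 229, so this tier is dominated.
EOQ at £132.70 = 263.1 (feasible in tier 2): TC = 4,550×£132.70 + (4,550/263.1)×333 + (263.1/2)×0.33×£132.70 = £615,304.54.
EOQ at £114.60 = 283.1 < 340, so use break Q=340: TC = 4,550×£114.60 + (4,550/340.0)×333 + (340.0/2)×0.33×£114.60 = £532,315.38.
EOQ at £101.50 = 300.8 < 490, so use break Q=490: TC = 4,550×£101.50 + (4,550/490.0)×333 + (490.0/2)×0.33×£101.50 = £473,123.42.
Lowest total cost is £473,123.42 at Q = 490.0.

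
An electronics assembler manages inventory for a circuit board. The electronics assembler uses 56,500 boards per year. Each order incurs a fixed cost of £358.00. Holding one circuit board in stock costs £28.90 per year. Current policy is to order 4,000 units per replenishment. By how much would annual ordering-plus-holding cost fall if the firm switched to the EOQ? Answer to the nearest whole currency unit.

Extra cost ≈ £28,664 per year

EOQ = √(2DS/H) = √(2 × 56,500 × 358 / 28.9) ≈ 1183.13.
Cost at Q* = (D/Q*)S + (Q*/2)H = √(2DSH) ≈ £34,192.41.
Cost at Q = 4,000: (56,500/4,000)×358 + (4,000/2)×28.9 = £5,056.75 + £57,800.00 = £62,856.75.
Excess = £62,856.75 − £34,192.41 = £28,664.34.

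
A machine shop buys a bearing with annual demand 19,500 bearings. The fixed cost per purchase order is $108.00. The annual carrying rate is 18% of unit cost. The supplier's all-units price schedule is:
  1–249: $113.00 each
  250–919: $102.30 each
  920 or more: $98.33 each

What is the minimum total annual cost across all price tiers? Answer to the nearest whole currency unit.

Holding cost per unit per year at price C is H = 0.18·C.
For each price level, check whether its EOQ is feasible; otherwise the best quantity at that price is the breakpoint.
Tier 1 ($113.00): EOQ = 455.1 exceeds tier's upper bound 249, so this tier is dominated.
EOQ at $102.30 = 478.3 (feasible in tier 2): TC = 19,500×$102.30 + (19,500/478.3)×108 + (478.3/2)×0.18×$102.30 = $2,003,656.80.
EOQ at $98.33 = 487.8 < 920, so use break Q=920: TC = 19,500×$98.33 + (19,500/920.0)×108 + (920.0/2)×0.18×$98.33 = $1,927,865.85.
Lowest total cost among the candidates is at Q = 920.0.

TC* ≈ $1,927,866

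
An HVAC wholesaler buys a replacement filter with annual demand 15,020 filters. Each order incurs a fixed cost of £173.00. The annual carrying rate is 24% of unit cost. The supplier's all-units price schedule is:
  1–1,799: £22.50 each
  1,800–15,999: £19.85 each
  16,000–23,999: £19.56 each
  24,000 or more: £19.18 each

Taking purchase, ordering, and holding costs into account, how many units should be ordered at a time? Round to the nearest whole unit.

Q* ≈ 1,800 filters

Holding cost per unit per year at price C is H = 0.24·C.
Evaluate total cost at each tier's feasible EOQ or, if the EOQ is below the tier, at the tier's minimum quantity.
EOQ at £22.50 = 981.0 (feasible in tier 1): TC = 15,020×£22.50 + (15,020/981.0)×173 + (981.0/2)×0.24×£22.50 = £343,247.49.
EOQ at £19.85 = 1044.4 < 1800, so use break Q=1800: TC = 15,020×£19.85 + (15,020/1800.0)×173 + (1800.0/2)×0.24×£19.85 = £303,878.19.
EOQ at £19.56 = 1052.2 < 16000, so use break Q=16000: TC = 15,020×£19.56 + (15,020/16000.0)×173 + (16000.0/2)×0.24×£19.56 = £331,508.80.
EOQ at £19.18 = 1062.5 < 24000, so use break Q=24000: TC = 15,020×£19.18 + (15,020/24000.0)×173 + (24000.0/2)×0.24×£19.18 = £343,430.27.
Lowest total cost is £303,878.19 at Q = 1800.0.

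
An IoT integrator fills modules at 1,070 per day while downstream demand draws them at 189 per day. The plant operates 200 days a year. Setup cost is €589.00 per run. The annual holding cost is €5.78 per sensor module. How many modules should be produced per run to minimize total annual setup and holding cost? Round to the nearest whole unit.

Annual demand D = 189 × 200 = 37,800.
Production build-up factor (1 − d/p) = 1 − 189/1,070 = 0.8234.
Q* = √(2DS / (H(1 − d/p))) = √(2 × 37,800 × 589 / (5.78 × 0.8234)).
= √(44,528,400 / 4.759) ≈ 3058.853.

Q* ≈ 3,059 modules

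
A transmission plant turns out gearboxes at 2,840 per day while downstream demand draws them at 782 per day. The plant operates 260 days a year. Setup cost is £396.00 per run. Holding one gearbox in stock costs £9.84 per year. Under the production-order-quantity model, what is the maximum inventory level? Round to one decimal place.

I_max ≈ 3,443.6 gearboxes

Annual demand D = 782 × 260 = 203,320.
Production build-up factor (1 − d/p) = 1 − 782/2,840 = 0.7246.
Q* = √(2DS / (H(1 − d/p))) = √(2 × 203,320 × 396 / (9.84 × 0.7246)).
= √(161,029,440 / 7.1305) ≈ 4752.166.
Maximum inventory = Q*(1 − d/p) = 4752.166 × 0.7246 ≈ 3443.647.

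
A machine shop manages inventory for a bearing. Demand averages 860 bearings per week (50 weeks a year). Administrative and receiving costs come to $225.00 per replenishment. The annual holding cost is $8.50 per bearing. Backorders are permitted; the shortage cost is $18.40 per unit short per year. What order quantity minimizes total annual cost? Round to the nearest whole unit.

Annual demand D = 860 × 50 = 43,000.
With planned backorders, Q* = √(2DS/H) · √((H+B)/B).
√(2DS/H) = √(2 × 43,000 × 225 / 8.5) = 1508.798.
√((H+B)/B) = √((8.5+18.4)/18.4) = 1.2091.
Q* ≈ 1824.308.

Q* ≈ 1,824 bearings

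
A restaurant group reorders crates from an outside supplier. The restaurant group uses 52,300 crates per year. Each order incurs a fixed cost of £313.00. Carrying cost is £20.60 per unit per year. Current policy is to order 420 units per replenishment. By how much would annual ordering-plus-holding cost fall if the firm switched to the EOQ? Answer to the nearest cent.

EOQ = √(2DS/H) = √(2 × 52,300 × 313 / 20.6) ≈ 1260.68.
Cost at Q* = (D/Q*)S + (Q*/2)H = √(2DSH) ≈ £25,969.98.
Cost at Q = 420: (52,300/420)×313 + (420/2)×20.6 = £38,975.95 + £4,326.00 = £43,301.95.
Excess = £43,301.95 − £25,969.98 = £17,331.97.

Extra cost ≈ £17,331.97 per year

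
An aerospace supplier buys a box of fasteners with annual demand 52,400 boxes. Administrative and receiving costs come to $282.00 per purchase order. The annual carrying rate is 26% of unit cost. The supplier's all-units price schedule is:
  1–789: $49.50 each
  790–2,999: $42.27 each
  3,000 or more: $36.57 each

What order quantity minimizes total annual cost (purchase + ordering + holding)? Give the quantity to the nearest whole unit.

Q* ≈ 3,000 boxes

Holding cost per unit per year at price C is H = 0.26·C.
For each price level, check whether its EOQ is feasible; otherwise the best quantity at that price is the breakpoint.
Tier 1 ($49.50): EOQ = 1515.4 exceeds tier's upper bound 789, so this tier is dominated.
EOQ at $42.27 = 1639.8 (feasible in tier 2): TC = 52,400×$42.27 + (52,400/1639.8)×282 + (1639.8/2)×0.26×$42.27 = $2,232,970.21.
EOQ at $36.57 = 1763.0 < 3000, so use break Q=3000: TC = 52,400×$36.57 + (52,400/3000.0)×282 + (3000.0/2)×0.26×$36.57 = $1,935,455.90.
Lowest total cost is $1,935,455.90 at Q = 3000.0.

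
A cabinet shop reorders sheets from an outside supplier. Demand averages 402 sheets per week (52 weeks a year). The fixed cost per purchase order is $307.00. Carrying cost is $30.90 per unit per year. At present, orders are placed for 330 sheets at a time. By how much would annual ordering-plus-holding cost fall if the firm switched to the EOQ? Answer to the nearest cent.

Extra cost ≈ $4,630.65 per year

Annual demand D = 402 × 52 = 20,904.
EOQ = √(2DS/H) = √(2 × 20,904 × 307 / 30.9) ≈ 644.50.
Cost at Q* = (D/Q*)S + (Q*/2)H = √(2DSH) ≈ $19,914.90.
Cost at Q = 330: (20,904/330)×307 + (330/2)×30.9 = $19,447.05 + $5,098.50 = $24,545.55.
Excess = $24,545.55 − $19,914.90 = $4,630.65.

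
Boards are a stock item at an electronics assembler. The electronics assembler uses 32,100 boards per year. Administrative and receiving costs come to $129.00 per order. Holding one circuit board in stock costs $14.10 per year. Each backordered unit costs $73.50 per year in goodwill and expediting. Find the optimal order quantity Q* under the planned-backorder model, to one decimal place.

With planned backorders, Q* = √(2DS/H) · √((H+B)/B).
√(2DS/H) = √(2 × 32,100 × 129 / 14.1) = 766.395.
√((H+B)/B) = √((14.1+73.5)/73.5) = 1.0917.
Q* ≈ 836.683.

Q* ≈ 836.7 boards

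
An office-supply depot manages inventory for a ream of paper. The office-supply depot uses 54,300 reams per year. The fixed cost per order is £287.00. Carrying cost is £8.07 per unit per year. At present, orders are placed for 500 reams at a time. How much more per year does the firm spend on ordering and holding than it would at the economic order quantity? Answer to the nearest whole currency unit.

Extra cost ≈ £17,326 per year

EOQ = √(2DS/H) = √(2 × 54,300 × 287 / 8.07) ≈ 1965.26.
Cost at Q* = (D/Q*)S + (Q*/2)H = √(2DSH) ≈ £15,859.61.
Cost at Q = 500: (54,300/500)×287 + (500/2)×8.07 = £31,168.20 + £2,017.50 = £33,185.70.
Excess = £33,185.70 − £15,859.61 = £17,326.09.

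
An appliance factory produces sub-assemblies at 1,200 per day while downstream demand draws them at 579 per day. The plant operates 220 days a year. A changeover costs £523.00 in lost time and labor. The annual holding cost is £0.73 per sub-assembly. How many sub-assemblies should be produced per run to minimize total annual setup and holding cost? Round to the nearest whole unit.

Q* ≈ 18,780 sub-assemblies

Annual demand D = 579 × 220 = 127,380.
Production build-up factor (1 − d/p) = 1 − 579/1,200 = 0.5175.
Q* = √(2DS / (H(1 − d/p))) = √(2 × 127,380 × 523 / (0.73 × 0.5175)).
= √(133,239,480 / 0.3778) ≈ 18780.185.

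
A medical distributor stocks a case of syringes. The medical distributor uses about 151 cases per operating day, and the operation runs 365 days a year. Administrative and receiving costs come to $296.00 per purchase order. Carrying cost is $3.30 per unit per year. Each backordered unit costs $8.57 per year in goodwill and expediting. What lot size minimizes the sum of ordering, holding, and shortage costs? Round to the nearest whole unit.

Annual demand D = 151 × 365 = 55,115.
With planned backorders, Q* = √(2DS/H) · √((H+B)/B).
√(2DS/H) = √(2 × 55,115 × 296 / 3.3) = 3144.407.
√((H+B)/B) = √((3.3+8.57)/8.57) = 1.1769.
Q* ≈ 3700.614.

Q* ≈ 3,701 cases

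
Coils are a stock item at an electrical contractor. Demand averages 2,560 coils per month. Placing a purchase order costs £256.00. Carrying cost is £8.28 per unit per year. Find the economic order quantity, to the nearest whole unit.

Annual demand D = 2,560 × 12 = 30,720.
EOQ = √(2DS / H) = √(2 × 30,720 × 256 / 8.28).
= √(15,728,640 / 8.28) = √1,899,594.2029 ≈ 1378.258.

Q* ≈ 1,378 coils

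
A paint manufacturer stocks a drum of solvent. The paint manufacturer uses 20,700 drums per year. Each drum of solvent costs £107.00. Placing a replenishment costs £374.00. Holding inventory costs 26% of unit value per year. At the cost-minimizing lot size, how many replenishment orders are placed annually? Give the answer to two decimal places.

Holding cost H = 0.26 × £107.00 = £27.8200 per unit per year.
EOQ = √(2DS/H) = √(2 × 20,700 × 374 / 27.82) ≈ 746.03.
Orders per year = D / Q* = 20,700 / 746.03 ≈ 27.747.

N ≈ 27.75 orders per year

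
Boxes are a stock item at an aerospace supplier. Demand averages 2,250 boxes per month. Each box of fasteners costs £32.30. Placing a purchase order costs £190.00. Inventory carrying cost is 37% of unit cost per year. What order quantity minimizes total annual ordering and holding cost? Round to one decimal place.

Annual demand D = 2,250 × 12 = 27,000.
Holding cost H = 0.37 × £32.30 = £11.9510 per unit per year.
EOQ = √(2DS / H) = √(2 × 27,000 × 190 / 11.951).
= √(10,260,000 / 11.951) = √858,505.5644 ≈ 926.556.

Q* ≈ 926.6 boxes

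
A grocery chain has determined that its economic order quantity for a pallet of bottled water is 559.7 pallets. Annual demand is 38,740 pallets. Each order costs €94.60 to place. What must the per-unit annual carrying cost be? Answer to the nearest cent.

H ≈ €23.40

Squaring Q* = √(2DS/H) gives Q*² = 2DS/H.
From Q* = √(2DS/H): H = 2DS / Q*² = 2 × 38,740 × 94.6 / 559.7² = 23.3975.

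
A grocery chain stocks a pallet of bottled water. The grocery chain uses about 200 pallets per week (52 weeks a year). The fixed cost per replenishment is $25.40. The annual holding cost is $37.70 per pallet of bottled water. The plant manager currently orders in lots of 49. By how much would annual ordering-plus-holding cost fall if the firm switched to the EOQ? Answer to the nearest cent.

Annual demand D = 200 × 52 = 10,400.
EOQ = √(2DS/H) = √(2 × 10,400 × 25.4 / 37.7) ≈ 118.38.
Cost at Q* = (D/Q*)S + (Q*/2)H = √(2DSH) ≈ $4,462.92.
Cost at Q = 49: (10,400/49)×25.4 + (49/2)×37.7 = $5,391.02 + $923.65 = $6,314.67.
Excess = $6,314.67 − $4,462.92 = $1,851.75.

Extra cost ≈ $1,851.75 per year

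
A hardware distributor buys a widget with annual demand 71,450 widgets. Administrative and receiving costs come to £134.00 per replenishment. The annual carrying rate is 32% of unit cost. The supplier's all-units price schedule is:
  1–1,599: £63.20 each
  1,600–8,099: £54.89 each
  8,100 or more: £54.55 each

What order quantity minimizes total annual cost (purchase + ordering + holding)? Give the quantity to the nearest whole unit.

Q* ≈ 1,600 widgets

Holding cost per unit per year at price C is H = 0.32·C.
For each price level, check whether its EOQ is feasible; otherwise the best quantity at that price is the breakpoint.
EOQ at £63.20 = 973.0 (feasible in tier 1): TC = 71,450×£63.20 + (71,450/973.0)×134 + (973.0/2)×0.32×£63.20 = £4,535,318.96.
EOQ at £54.89 = 1044.1 < 1600, so use break Q=1600: TC = 71,450×£54.89 + (71,450/1600.0)×134 + (1600.0/2)×0.32×£54.89 = £3,941,926.28.
EOQ at £54.55 = 1047.4 < 8100, so use break Q=8100: TC = 71,450×£54.55 + (71,450/8100.0)×134 + (8100.0/2)×0.32×£54.55 = £3,969,476.31.
Lowest total cost is £3,941,926.28 at Q = 1600.0.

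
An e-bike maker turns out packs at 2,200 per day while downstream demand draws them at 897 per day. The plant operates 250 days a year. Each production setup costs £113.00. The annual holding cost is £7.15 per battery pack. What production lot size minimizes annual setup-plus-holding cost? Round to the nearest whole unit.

Annual demand D = 897 × 250 = 224,250.
Production build-up factor (1 − d/p) = 1 − 897/2,200 = 0.5923.
Q* = √(2DS / (H(1 − d/p))) = √(2 × 224,250 × 113 / (7.15 × 0.5923)).
= √(50,680,500 / 4.2348) ≈ 3459.446.

Q* ≈ 3,459 packs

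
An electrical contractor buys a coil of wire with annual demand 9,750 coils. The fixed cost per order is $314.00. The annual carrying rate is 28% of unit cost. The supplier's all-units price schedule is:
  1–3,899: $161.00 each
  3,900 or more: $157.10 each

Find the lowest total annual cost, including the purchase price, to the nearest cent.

Holding cost per unit per year at price C is H = 0.28·C.
Evaluate total cost at each tier's feasible EOQ or, if the EOQ is below the tier, at the tier's minimum quantity.
EOQ at $161.00 = 368.5 (feasible in tier 1): TC = 9,750×$161.00 + (9,750/368.5)×314 + (368.5/2)×0.28×$161.00 = $1,586,364.00.
EOQ at $157.10 = 373.1 < 3900, so use break Q=3900: TC = 9,750×$157.10 + (9,750/3900.0)×314 + (3900.0/2)×0.28×$157.10 = $1,618,286.60.
Lowest total cost among the candidates is at Q = 368.5.

TC* ≈ $1,586,364.00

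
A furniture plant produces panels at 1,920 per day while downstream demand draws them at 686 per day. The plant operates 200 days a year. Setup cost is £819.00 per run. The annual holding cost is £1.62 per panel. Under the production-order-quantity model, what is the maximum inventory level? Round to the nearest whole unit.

Annual demand D = 686 × 200 = 137,200.
Production build-up factor (1 − d/p) = 1 − 686/1,920 = 0.6427.
Q* = √(2DS / (H(1 − d/p))) = √(2 × 137,200 × 819 / (1.62 × 0.6427)).
= √(224,733,600 / 1.0412) ≈ 14691.615.
Maximum inventory = Q*(1 − d/p) = 14691.615 × 0.6427 ≈ 9442.423.

I_max ≈ 9,442 panels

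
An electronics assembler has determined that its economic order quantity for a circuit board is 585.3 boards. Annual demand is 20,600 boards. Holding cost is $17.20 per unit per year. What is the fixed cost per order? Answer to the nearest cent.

The basic EOQ model gives Q* = √(2DS/H); rearrange for the unknown.
From Q* = √(2DS/H): S = Q*²H / (2D) = 585.3² × 17.2 / (2 × 20,600) = 143.0172.

S ≈ $143.02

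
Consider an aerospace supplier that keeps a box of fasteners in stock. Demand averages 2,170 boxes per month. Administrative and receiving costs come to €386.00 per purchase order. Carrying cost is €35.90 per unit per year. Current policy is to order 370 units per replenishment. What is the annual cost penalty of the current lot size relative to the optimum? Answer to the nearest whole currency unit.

Extra cost ≈ €6,943 per year

Annual demand D = 2,170 × 12 = 26,040.
EOQ = √(2DS/H) = √(2 × 26,040 × 386 / 35.9) ≈ 748.31.
Cost at Q* = (D/Q*)S + (Q*/2)H = √(2DSH) ≈ €26,864.35.
Cost at Q = 370: (26,040/370)×386 + (370/2)×35.9 = €27,166.05 + €6,641.50 = €33,807.55.
Excess = €33,807.55 − €26,864.35 = €6,943.20.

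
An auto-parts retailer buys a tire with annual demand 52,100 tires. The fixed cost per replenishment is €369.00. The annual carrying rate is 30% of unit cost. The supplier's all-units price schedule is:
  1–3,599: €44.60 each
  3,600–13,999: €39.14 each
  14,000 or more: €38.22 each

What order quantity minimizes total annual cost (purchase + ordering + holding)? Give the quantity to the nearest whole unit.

Holding cost per unit per year at price C is H = 0.30·C.
Candidates are each tier's EOQ (if it falls in that tier) and each price-break quantity.
EOQ at €44.60 = 1695.2 (feasible in tier 1): TC = 52,100×€44.60 + (52,100/1695.2)×369 + (1695.2/2)×0.30×€44.60 = €2,346,341.67.
EOQ at €39.14 = 1809.6 < 3600, so use break Q=3600: TC = 52,100×€39.14 + (52,100/3600.0)×369 + (3600.0/2)×0.30×€39.14 = €2,065,669.85.
EOQ at €38.22 = 1831.2 < 14000, so use break Q=14000: TC = 52,100×€38.22 + (52,100/14000.0)×369 + (14000.0/2)×0.30×€38.22 = €2,072,897.21.
Lowest total cost is €2,065,669.85 at Q = 3600.0.

Q* ≈ 3,600 tires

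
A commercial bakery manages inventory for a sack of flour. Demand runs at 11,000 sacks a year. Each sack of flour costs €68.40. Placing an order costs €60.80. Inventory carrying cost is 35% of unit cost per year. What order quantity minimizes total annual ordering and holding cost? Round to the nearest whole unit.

Q* ≈ 236 sacks

Holding cost H = 0.35 × €68.40 = €23.9400 per unit per year.
EOQ = √(2DS / H) = √(2 × 11,000 × 60.8 / 23.94).
= √(1,337,600 / 23.94) = √55,873.0159 ≈ 236.375.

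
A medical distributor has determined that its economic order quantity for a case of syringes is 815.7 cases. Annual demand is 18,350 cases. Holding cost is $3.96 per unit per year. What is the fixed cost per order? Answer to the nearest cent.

The basic EOQ model gives Q* = √(2DS/H); rearrange for the unknown.
From Q* = √(2DS/H): S = Q*²H / (2D) = 815.7² × 3.96 / (2 × 18,350) = 71.7943.

S ≈ $71.79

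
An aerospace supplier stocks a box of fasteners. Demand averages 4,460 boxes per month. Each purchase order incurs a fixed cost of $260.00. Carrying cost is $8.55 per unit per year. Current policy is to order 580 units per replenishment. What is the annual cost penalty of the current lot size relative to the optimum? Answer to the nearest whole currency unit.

Extra cost ≈ $11,046 per year

Annual demand D = 4,460 × 12 = 53,520.
EOQ = √(2DS/H) = √(2 × 53,520 × 260 / 8.55) ≈ 1804.17.
Cost at Q* = (D/Q*)S + (Q*/2)H = √(2DSH) ≈ $15,425.63.
Cost at Q = 580: (53,520/580)×260 + (580/2)×8.55 = $23,991.72 + $2,479.50 = $26,471.22.
Excess = $26,471.22 − $15,425.63 = $11,045.60.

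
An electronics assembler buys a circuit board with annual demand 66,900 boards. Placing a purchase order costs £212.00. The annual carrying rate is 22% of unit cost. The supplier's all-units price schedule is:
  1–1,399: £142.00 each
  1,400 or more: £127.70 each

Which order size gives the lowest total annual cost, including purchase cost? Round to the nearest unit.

Holding cost per unit per year at price C is H = 0.22·C.
For each price level, check whether its EOQ is feasible; otherwise the best quantity at that price is the breakpoint.
EOQ at £142.00 = 952.9 (feasible in tier 1): TC = 66,900×£142.00 + (66,900/952.9)×212 + (952.9/2)×0.22×£142.00 = £9,529,568.13.
EOQ at £127.70 = 1004.8 < 1400, so use break Q=1400: TC = 66,900×£127.70 + (66,900/1400.0)×212 + (1400.0/2)×0.22×£127.70 = £8,572,926.37.
Lowest total cost is £8,572,926.37 at Q = 1400.0.

Q* ≈ 1,400 boards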